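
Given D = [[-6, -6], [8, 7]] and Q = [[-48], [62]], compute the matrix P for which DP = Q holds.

P = [[6], [2]]

D is on the left of P, so left-multiply by D⁻¹: P = D⁻¹Q.
D has determinant 6; D⁻¹ = [[7/6, 1], [-4/3, -1]].
P = D⁻¹Q = [[7/6, 1], [-4/3, -1]] · [[-48], [62]] = [[6], [2]].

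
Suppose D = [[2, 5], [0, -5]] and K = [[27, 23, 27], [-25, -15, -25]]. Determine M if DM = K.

D is on the left of M, so left-multiply by D⁻¹: M = D⁻¹K.
det D = -10, so D⁻¹ = [[1/2, 1/2], [0, -1/5]].
M = D⁻¹K = [[1/2, 1/2], [0, -1/5]] · [[27, 23, 27], [-25, -15, -25]] = [[1, 4, 1], [5, 3, 5]].

M = [[1, 4, 1], [5, 3, 5]]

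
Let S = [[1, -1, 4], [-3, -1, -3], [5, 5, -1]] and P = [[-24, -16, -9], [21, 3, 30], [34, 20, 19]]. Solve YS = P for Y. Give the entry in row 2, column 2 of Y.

-6

Since S sits to the right of Y, Y = PS⁻¹.
det S = -6, so S⁻¹ = [[-8/3, -19/6, -7/6], [3, 7/2, 3/2], [5/3, 5/3, 2/3]].
Y = PS⁻¹ = [[-24, -16, -9], [21, 3, 30], [34, 20, 19]] · [[-8/3, -19/6, -7/6], [3, 7/2, 3/2], [5/3, 5/3, 2/3]] = [[1, 5, -2], [3, -6, 0], [1, -6, 3]].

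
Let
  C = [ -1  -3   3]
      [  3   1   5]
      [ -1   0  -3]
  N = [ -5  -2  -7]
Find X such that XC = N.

X = [[0, -2, -1]]

Right-multiplying both sides by C⁻¹ gives X = NC⁻¹.
C has determinant -6; C⁻¹ = [[1/2, 3/2, 3], [-2/3, -1, -7/3], [-1/6, -1/2, -4/3]].
X = NC⁻¹ = [[-5, -2, -7]] · [[1/2, 3/2, 3], [-2/3, -1, -7/3], [-1/6, -1/2, -4/3]] = [[0, -2, -1]].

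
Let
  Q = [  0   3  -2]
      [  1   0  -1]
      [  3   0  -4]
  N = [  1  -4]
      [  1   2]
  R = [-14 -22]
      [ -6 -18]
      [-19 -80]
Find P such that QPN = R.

P = [[-3, -2], [-3, -1], [-4, 5]]

Isolating P: multiply by Q⁻¹ from the left and N⁻¹ from the right, so P = Q⁻¹RN⁻¹.
det Q = 3; the adjugate gives Q⁻¹ = [[0, 4, -1], [1/3, 2, -2/3], [0, 3, -1]].
det N = 6; the adjugate gives N⁻¹ = [[1/3, 2/3], [-1/6, 1/6]].
Q⁻¹R = [[-5, 8], [-4, 10], [1, 26]].
P = (Q⁻¹R)N⁻¹ = [[-3, -2], [-3, -1], [-4, 5]].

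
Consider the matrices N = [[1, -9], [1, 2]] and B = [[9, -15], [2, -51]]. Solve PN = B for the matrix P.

N is on the right of P, so right-multiply by N⁻¹: P = BN⁻¹.
N has determinant 11; N⁻¹ = [[2/11, 9/11], [-1/11, 1/11]].
P = BN⁻¹ = [[9, -15], [2, -51]] · [[2/11, 9/11], [-1/11, 1/11]] = [[3, 6], [5, -3]].

P = [[3, 6], [5, -3]]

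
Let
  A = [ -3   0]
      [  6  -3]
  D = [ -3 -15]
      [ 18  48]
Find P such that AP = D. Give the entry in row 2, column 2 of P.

-6

Left-multiplying both sides by A⁻¹ gives P = A⁻¹D.
det A = 9, so A⁻¹ = [[-1/3, 0], [-2/3, -1/3]].
P = A⁻¹D = [[-1/3, 0], [-2/3, -1/3]] · [[-3, -15], [18, 48]] = [[1, 5], [-4, -6]].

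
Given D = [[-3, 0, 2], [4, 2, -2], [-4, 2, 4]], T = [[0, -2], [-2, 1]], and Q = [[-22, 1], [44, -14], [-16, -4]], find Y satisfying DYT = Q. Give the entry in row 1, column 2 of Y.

Isolating Y: multiply by D⁻¹ from the left and T⁻¹ from the right, so Y = D⁻¹QT⁻¹.
det D = -4, so D⁻¹ = [[-3, -1, 1], [2, 1, -1/2], [-4, -3/2, 3/2]].
det T = -4; the adjugate gives T⁻¹ = [[-1/4, -1/2], [-1/2, 0]].
D⁻¹Q = [[6, 7], [8, -10], [-2, 11]].
Y = (D⁻¹Q)T⁻¹ = [[-5, -3], [3, -4], [-5, 1]].

-3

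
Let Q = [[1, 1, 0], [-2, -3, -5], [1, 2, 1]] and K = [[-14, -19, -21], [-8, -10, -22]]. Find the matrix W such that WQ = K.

W = [[-5, 4, -1], [-1, 5, 3]]

Right-multiplying both sides by Q⁻¹ gives W = KQ⁻¹.
det Q = 4; the adjugate gives Q⁻¹ = [[7/4, -1/4, -5/4], [-3/4, 1/4, 5/4], [-1/4, -1/4, -1/4]].
W = KQ⁻¹ = [[-14, -19, -21], [-8, -10, -22]] · [[7/4, -1/4, -5/4], [-3/4, 1/4, 5/4], [-1/4, -1/4, -1/4]] = [[-5, 4, -1], [-1, 5, 3]].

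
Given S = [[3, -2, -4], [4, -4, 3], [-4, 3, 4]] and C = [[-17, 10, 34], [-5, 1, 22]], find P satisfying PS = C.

S is on the right of P, so right-multiply by S⁻¹: P = CS⁻¹.
det S = -3; the adjugate gives S⁻¹ = [[25/3, 4/3, 22/3], [28/3, 4/3, 25/3], [4/3, 1/3, 4/3]].
P = CS⁻¹ = [[-17, 10, 34], [-5, 1, 22]] · [[25/3, 4/3, 22/3], [28/3, 4/3, 25/3], [4/3, 1/3, 4/3]] = [[-3, 2, 4], [-3, 2, 1]].

P = [[-3, 2, 4], [-3, 2, 1]]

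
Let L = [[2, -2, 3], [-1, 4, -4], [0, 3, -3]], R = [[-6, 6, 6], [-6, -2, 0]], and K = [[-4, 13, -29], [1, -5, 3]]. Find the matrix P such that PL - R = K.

P = [[-4, 2, 1], [-4, -3, -1]]

PL = K + R = [[-10, 19, -23], [-5, -7, 3]].
L is on the right of P, so right-multiply by L⁻¹: P = (K + R)L⁻¹.
L has determinant -3; L⁻¹ = [[0, -1, 4/3], [1, 2, -5/3], [1, 2, -2]].
P = (K + R)L⁻¹ = [[-4, 2, 1], [-4, -3, -1]].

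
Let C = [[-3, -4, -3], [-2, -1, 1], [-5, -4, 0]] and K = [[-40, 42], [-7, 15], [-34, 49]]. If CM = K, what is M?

M = [[6, -5], [1, -6], [6, -1]]

C is on the left of M, so left-multiply by C⁻¹: M = C⁻¹K.
C has determinant -1; C⁻¹ = [[-4, -12, 7], [5, 15, -9], [-3, -8, 5]].
M = C⁻¹K = [[-4, -12, 7], [5, 15, -9], [-3, -8, 5]] · [[-40, 42], [-7, 15], [-34, 49]] = [[6, -5], [1, -6], [6, -1]].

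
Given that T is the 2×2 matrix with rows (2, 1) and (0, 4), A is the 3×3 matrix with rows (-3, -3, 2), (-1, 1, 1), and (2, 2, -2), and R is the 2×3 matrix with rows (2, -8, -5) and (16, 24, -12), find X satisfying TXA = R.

Left-multiply by T⁻¹ and right-multiply by A⁻¹: X = T⁻¹RA⁻¹.
det T = 8; the adjugate gives T⁻¹ = [[1/2, -1/8], [0, 1/4]].
det A = 4; the adjugate gives A⁻¹ = [[-1, -1/2, -5/4], [0, 1/2, 1/4], [-1, 0, -3/2]].
T⁻¹R = [[-1, -7, -1], [4, 6, -3]].
X = (T⁻¹R)A⁻¹ = [[2, -3, 1], [-1, 1, 1]].

X = [[2, -3, 1], [-1, 1, 1]]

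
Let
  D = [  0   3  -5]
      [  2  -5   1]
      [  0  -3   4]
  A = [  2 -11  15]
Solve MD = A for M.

Right-multiplying both sides by D⁻¹ gives M = AD⁻¹.
det D = 6; the adjugate gives D⁻¹ = [[-17/6, 1/2, -11/3], [-4/3, 0, -5/3], [-1, 0, -1]].
M = AD⁻¹ = [[2, -11, 15]] · [[-17/6, 1/2, -11/3], [-4/3, 0, -5/3], [-1, 0, -1]] = [[-6, 1, -4]].

M = [[-6, 1, -4]]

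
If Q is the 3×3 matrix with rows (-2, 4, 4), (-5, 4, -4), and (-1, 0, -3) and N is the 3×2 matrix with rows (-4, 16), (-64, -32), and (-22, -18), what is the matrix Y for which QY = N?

Y = [[4, 0], [-5, -2], [6, 6]]

Left-multiplying both sides by Q⁻¹ gives Y = Q⁻¹N.
det Q = -4; the adjugate gives Q⁻¹ = [[3, -3, 8], [11/4, -5/2, 7], [-1, 1, -3]].
Y = Q⁻¹N = [[3, -3, 8], [11/4, -5/2, 7], [-1, 1, -3]] · [[-4, 16], [-64, -32], [-22, -18]] = [[4, 0], [-5, -2], [6, 6]].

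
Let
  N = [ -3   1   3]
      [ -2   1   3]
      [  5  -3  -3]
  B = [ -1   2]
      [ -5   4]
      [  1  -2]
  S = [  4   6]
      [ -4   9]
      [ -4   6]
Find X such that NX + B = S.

NX = S − B = [[5, 4], [1, 5], [-5, 8]].
Since N multiplies X on the left, X = N⁻¹(S − B).
det N = -6; the adjugate gives N⁻¹ = [[-1, 1, 0], [-3/2, 1, -1/2], [-1/6, 2/3, 1/6]].
X = N⁻¹(S − B) = [[-4, 1], [-4, -5], [-1, 4]].

X = [[-4, 1], [-4, -5], [-1, 4]]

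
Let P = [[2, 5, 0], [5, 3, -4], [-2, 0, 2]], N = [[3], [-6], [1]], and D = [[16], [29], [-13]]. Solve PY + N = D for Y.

PY = D − N = [[13], [35], [-14]].
Left-multiplying both sides by P⁻¹ gives Y = P⁻¹(D − N).
det P = 2, so P⁻¹ = [[3, -5, -10], [-1, 2, 4], [3, -5, -19/2]].
Y = P⁻¹(D − N) = [[4], [1], [-3]].

Y = [[4], [1], [-3]]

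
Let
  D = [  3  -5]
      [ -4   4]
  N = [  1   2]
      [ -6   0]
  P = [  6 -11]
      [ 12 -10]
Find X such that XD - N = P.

X = [[1, -1], [2, 0]]

XD = P + N = [[7, -9], [6, -10]].
D is on the right of X, so right-multiply by D⁻¹: X = (P + N)D⁻¹.
det D = -8, so D⁻¹ = [[-1/2, -5/8], [-1/2, -3/8]].
X = (P + N)D⁻¹ = [[1, -1], [2, 0]].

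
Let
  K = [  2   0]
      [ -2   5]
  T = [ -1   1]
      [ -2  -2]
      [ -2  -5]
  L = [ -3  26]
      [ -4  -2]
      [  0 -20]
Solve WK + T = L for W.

W = [[4, 5], [-1, 0], [-2, -3]]

WK = L − T = [[-2, 25], [-2, 0], [2, -15]].
Since K sits to the right of W, W = (L − T)K⁻¹.
det K = 10; the adjugate gives K⁻¹ = [[1/2, 0], [1/5, 1/5]].
W = (L − T)K⁻¹ = [[4, 5], [-1, 0], [-2, -3]].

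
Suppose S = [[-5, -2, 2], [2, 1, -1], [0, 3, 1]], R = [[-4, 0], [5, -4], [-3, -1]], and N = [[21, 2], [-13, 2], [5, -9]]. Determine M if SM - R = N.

M = [[-1, 2], [-1, -4], [5, 2]]

SM = N + R = [[17, 2], [-8, -2], [2, -10]].
S is on the left of M, so left-multiply by S⁻¹: M = S⁻¹(N + R).
det S = -4, so S⁻¹ = [[-1, -2, 0], [1/2, 5/4, 1/4], [-3/2, -15/4, 1/4]].
M = S⁻¹(N + R) = [[-1, 2], [-1, -4], [5, 2]].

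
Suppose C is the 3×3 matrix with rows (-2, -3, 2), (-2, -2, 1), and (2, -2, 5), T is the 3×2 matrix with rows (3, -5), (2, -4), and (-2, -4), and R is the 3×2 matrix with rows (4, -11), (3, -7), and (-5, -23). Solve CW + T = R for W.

W = [[0, 1], [-1, -2], [-1, -5]]

CW = R − T = [[1, -6], [1, -3], [-3, -19]].
Left-multiplying both sides by C⁻¹ gives W = C⁻¹(R − T).
C has determinant -4; C⁻¹ = [[2, -11/4, -1/4], [-3, 7/2, 1/2], [-2, 5/2, 1/2]].
W = C⁻¹(R − T) = [[0, 1], [-1, -2], [-1, -5]].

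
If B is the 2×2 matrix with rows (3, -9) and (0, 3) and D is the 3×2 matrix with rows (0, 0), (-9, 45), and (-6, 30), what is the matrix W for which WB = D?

W = [[0, 0], [-3, 6], [-2, 4]]

Right-multiplying both sides by B⁻¹ gives W = DB⁻¹.
det B = 9; the adjugate gives B⁻¹ = [[1/3, 1], [0, 1/3]].
W = DB⁻¹ = [[0, 0], [-9, 45], [-6, 30]] · [[1/3, 1], [0, 1/3]] = [[0, 0], [-3, 6], [-2, 4]].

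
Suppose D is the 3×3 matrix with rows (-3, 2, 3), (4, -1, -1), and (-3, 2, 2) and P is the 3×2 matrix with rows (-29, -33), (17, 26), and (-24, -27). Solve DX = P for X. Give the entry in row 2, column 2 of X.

0

D is on the left of X, so left-multiply by D⁻¹: X = D⁻¹P.
D has determinant 5; D⁻¹ = [[0, 2/5, 1/5], [-1, 3/5, 9/5], [1, 0, -1]].
X = D⁻¹P = [[0, 2/5, 1/5], [-1, 3/5, 9/5], [1, 0, -1]] · [[-29, -33], [17, 26], [-24, -27]] = [[2, 5], [-4, 0], [-5, -6]].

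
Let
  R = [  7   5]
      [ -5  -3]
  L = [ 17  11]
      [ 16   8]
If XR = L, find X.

R is on the right of X, so right-multiply by R⁻¹: X = LR⁻¹.
det R = 4, so R⁻¹ = [[-3/4, -5/4], [5/4, 7/4]].
X = LR⁻¹ = [[17, 11], [16, 8]] · [[-3/4, -5/4], [5/4, 7/4]] = [[1, -2], [-2, -6]].

X = [[1, -2], [-2, -6]]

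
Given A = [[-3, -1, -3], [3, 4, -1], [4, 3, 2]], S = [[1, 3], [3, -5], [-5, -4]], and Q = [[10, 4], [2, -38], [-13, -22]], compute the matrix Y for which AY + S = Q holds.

Y = [[-1, -4], [0, -4], [-2, 5]]

AY = Q − S = [[9, 1], [-1, -33], [-8, -18]].
Since A multiplies Y on the left, Y = A⁻¹(Q − S).
det A = -2, so A⁻¹ = [[-11/2, 7/2, -13/2], [5, -3, 6], [7/2, -5/2, 9/2]].
Y = A⁻¹(Q − S) = [[-1, -4], [0, -4], [-2, 5]].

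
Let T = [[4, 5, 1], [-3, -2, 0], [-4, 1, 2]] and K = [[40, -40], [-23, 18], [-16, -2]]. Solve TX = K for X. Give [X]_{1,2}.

Left-multiplying both sides by T⁻¹ gives X = T⁻¹K.
T has determinant 3; T⁻¹ = [[-4/3, -3, 2/3], [2, 4, -1], [-11/3, -8, 7/3]].
X = T⁻¹K = [[-4/3, -3, 2/3], [2, 4, -1], [-11/3, -8, 7/3]] · [[40, -40], [-23, 18], [-16, -2]] = [[5, -2], [4, -6], [0, -2]].

-2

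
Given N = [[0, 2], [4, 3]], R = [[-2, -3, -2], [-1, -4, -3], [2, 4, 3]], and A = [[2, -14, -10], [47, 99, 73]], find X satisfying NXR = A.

Left-multiply by N⁻¹ and right-multiply by R⁻¹: X = N⁻¹AR⁻¹.
det N = -8; the adjugate gives N⁻¹ = [[-3/8, 1/4], [1/2, 0]].
det R = 1, so R⁻¹ = [[0, 1, 1], [-3, -2, -4], [4, 2, 5]].
N⁻¹A = [[11, 30, 22], [1, -7, -5]].
X = (N⁻¹A)R⁻¹ = [[-2, -5, 1], [1, 5, 4]].

X = [[-2, -5, 1], [1, 5, 4]]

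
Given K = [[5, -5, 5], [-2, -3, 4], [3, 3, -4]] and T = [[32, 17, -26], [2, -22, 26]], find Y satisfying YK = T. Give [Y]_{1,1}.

2

Right-multiplying both sides by K⁻¹ gives Y = TK⁻¹.
det K = -5, so K⁻¹ = [[0, 1, 1], [-4/5, 7, 6], [-3/5, 6, 5]].
Y = TK⁻¹ = [[32, 17, -26], [2, -22, 26]] · [[0, 1, 1], [-4/5, 7, 6], [-3/5, 6, 5]] = [[2, -5, 4], [2, 4, 0]].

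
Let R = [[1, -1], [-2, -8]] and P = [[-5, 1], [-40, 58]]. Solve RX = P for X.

X = [[0, -5], [5, -6]]

R is on the left of X, so left-multiply by R⁻¹: X = R⁻¹P.
R has determinant -10; R⁻¹ = [[4/5, -1/10], [-1/5, -1/10]].
X = R⁻¹P = [[4/5, -1/10], [-1/5, -1/10]] · [[-5, 1], [-40, 58]] = [[0, -5], [5, -6]].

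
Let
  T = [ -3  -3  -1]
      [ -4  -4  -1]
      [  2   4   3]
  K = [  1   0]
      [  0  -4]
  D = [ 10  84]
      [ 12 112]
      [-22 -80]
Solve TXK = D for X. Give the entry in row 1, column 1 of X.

X = T⁻¹DK⁻¹ (apply T⁻¹ on the left and K⁻¹ on the right).
det T = 2; the adjugate gives T⁻¹ = [[-4, 5/2, -1/2], [5, -7/2, 1/2], [-4, 3, 0]].
det K = -4; the adjugate gives K⁻¹ = [[1, 0], [0, -1/4]].
T⁻¹D = [[1, -16], [-3, -12], [-4, 0]].
X = (T⁻¹D)K⁻¹ = [[1, 4], [-3, 3], [-4, 0]].

1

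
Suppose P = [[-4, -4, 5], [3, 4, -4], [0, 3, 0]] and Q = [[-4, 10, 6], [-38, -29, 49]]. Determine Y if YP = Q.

Y = [[-2, -4, 6], [5, -6, 5]]

Right-multiplying both sides by P⁻¹ gives Y = QP⁻¹.
det P = -3; the adjugate gives P⁻¹ = [[-4, -5, 4/3], [0, 0, 1/3], [-3, -4, 4/3]].
Y = QP⁻¹ = [[-4, 10, 6], [-38, -29, 49]] · [[-4, -5, 4/3], [0, 0, 1/3], [-3, -4, 4/3]] = [[-2, -4, 6], [5, -6, 5]].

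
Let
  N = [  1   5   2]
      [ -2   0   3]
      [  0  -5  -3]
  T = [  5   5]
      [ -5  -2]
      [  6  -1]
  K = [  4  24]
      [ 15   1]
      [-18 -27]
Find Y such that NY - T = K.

Y = [[1, 2], [0, 5], [4, 1]]

NY = K + T = [[9, 29], [10, -1], [-12, -28]].
Left-multiplying both sides by N⁻¹ gives Y = N⁻¹(K + T).
det N = 5, so N⁻¹ = [[3, 1, 3], [-6/5, -3/5, -7/5], [2, 1, 2]].
Y = N⁻¹(K + T) = [[1, 2], [0, 5], [4, 1]].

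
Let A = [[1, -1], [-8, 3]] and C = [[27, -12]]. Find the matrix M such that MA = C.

Right-multiplying both sides by A⁻¹ gives M = CA⁻¹.
det A = -5; the adjugate gives A⁻¹ = [[-3/5, -1/5], [-8/5, -1/5]].
M = CA⁻¹ = [[27, -12]] · [[-3/5, -1/5], [-8/5, -1/5]] = [[3, -3]].

M = [[3, -3]]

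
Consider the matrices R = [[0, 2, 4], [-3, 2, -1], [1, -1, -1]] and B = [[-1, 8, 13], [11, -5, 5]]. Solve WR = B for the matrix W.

R is on the right of W, so right-multiply by R⁻¹: W = BR⁻¹.
R has determinant -4; R⁻¹ = [[3/4, 1/2, 5/2], [1, 1, 3], [-1/4, -1/2, -3/2]].
W = BR⁻¹ = [[-1, 8, 13], [11, -5, 5]] · [[3/4, 1/2, 5/2], [1, 1, 3], [-1/4, -1/2, -3/2]] = [[4, 1, 2], [2, -2, 5]].

W = [[4, 1, 2], [2, -2, 5]]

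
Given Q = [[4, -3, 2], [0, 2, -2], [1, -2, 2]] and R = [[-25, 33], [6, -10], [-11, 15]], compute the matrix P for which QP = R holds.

P = [[-5, 5], [-1, -3], [-4, 2]]

Left-multiplying both sides by Q⁻¹ gives P = Q⁻¹R.
det Q = 2, so Q⁻¹ = [[0, 1, 1], [-1, 3, 4], [-1, 5/2, 4]].
P = Q⁻¹R = [[0, 1, 1], [-1, 3, 4], [-1, 5/2, 4]] · [[-25, 33], [6, -10], [-11, 15]] = [[-5, 5], [-1, -3], [-4, 2]].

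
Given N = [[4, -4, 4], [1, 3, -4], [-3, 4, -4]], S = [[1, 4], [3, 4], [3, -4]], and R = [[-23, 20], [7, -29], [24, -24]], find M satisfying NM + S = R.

NM = R − S = [[-24, 16], [4, -33], [21, -20]].
Left-multiplying both sides by N⁻¹ gives M = N⁻¹(R − S).
det N = 4, so N⁻¹ = [[1, 0, 1], [4, -1, 5], [13/4, -1, 4]].
M = N⁻¹(R − S) = [[-3, -4], [5, -3], [2, 5]].

M = [[-3, -4], [5, -3], [2, 5]]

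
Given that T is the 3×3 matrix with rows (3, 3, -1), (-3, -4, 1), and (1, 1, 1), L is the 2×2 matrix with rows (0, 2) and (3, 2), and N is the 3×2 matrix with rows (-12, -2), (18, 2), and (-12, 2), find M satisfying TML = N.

M = [[0, 0], [2, -2], [3, -2]]

M = T⁻¹NL⁻¹ (apply T⁻¹ on the left and L⁻¹ on the right).
det T = -4; the adjugate gives T⁻¹ = [[5/4, 1, 1/4], [-1, -1, 0], [-1/4, 0, 3/4]].
det L = -6; the adjugate gives L⁻¹ = [[-1/3, 1/3], [1/2, 0]].
T⁻¹N = [[0, 0], [-6, 0], [-6, 2]].
M = (T⁻¹N)L⁻¹ = [[0, 0], [2, -2], [3, -2]].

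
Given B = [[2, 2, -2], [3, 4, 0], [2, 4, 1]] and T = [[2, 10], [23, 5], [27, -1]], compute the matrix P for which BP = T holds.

P = [[1, 3], [5, -1], [5, -3]]

B is on the left of P, so left-multiply by B⁻¹: P = B⁻¹T.
B has determinant -6; B⁻¹ = [[-2/3, 5/3, -4/3], [1/2, -1, 1], [-2/3, 2/3, -1/3]].
P = B⁻¹T = [[-2/3, 5/3, -4/3], [1/2, -1, 1], [-2/3, 2/3, -1/3]] · [[2, 10], [23, 5], [27, -1]] = [[1, 3], [5, -1], [5, -3]].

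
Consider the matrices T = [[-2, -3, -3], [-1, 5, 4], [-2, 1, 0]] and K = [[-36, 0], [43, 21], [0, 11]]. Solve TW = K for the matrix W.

W = [[3, -6], [6, -1], [4, 5]]

Left-multiplying both sides by T⁻¹ gives W = T⁻¹K.
T has determinant 5; T⁻¹ = [[-4/5, -3/5, 3/5], [-8/5, -6/5, 11/5], [9/5, 8/5, -13/5]].
W = T⁻¹K = [[-4/5, -3/5, 3/5], [-8/5, -6/5, 11/5], [9/5, 8/5, -13/5]] · [[-36, 0], [43, 21], [0, 11]] = [[3, -6], [6, -1], [4, 5]].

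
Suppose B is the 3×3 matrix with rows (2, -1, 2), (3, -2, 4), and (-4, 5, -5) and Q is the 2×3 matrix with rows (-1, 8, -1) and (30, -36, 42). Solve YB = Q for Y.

Right-multiplying both sides by B⁻¹ gives Y = QB⁻¹.
det B = -5; the adjugate gives B⁻¹ = [[2, -1, 0], [1/5, 2/5, 2/5], [-7/5, 6/5, 1/5]].
Y = QB⁻¹ = [[-1, 8, -1], [30, -36, 42]] · [[2, -1, 0], [1/5, 2/5, 2/5], [-7/5, 6/5, 1/5]] = [[1, 3, 3], [-6, 6, -6]].

Y = [[1, 3, 3], [-6, 6, -6]]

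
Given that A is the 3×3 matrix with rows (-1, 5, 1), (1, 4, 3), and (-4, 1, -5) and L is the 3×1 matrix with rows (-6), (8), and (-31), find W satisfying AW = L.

Since A multiplies W on the left, W = A⁻¹L.
det A = 5, so A⁻¹ = [[-23/5, 26/5, 11/5], [-7/5, 9/5, 4/5], [17/5, -19/5, -9/5]].
W = A⁻¹L = [[-23/5, 26/5, 11/5], [-7/5, 9/5, 4/5], [17/5, -19/5, -9/5]] · [[-6], [8], [-31]] = [[1], [-2], [5]].

W = [[1], [-2], [5]]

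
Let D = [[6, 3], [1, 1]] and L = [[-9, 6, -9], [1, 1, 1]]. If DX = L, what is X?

Since D multiplies X on the left, X = D⁻¹L.
det D = 3, so D⁻¹ = [[1/3, -1], [-1/3, 2]].
X = D⁻¹L = [[1/3, -1], [-1/3, 2]] · [[-9, 6, -9], [1, 1, 1]] = [[-4, 1, -4], [5, 0, 5]].

X = [[-4, 1, -4], [5, 0, 5]]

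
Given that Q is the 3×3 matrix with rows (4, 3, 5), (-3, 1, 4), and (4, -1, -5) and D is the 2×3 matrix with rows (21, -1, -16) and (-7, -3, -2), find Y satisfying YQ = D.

Y = [[1, 1, 5], [-1, -3, -3]]

Right-multiplying both sides by Q⁻¹ gives Y = DQ⁻¹.
det Q = -6, so Q⁻¹ = [[1/6, -5/3, -7/6], [-1/6, 20/3, 31/6], [1/6, -8/3, -13/6]].
Y = DQ⁻¹ = [[21, -1, -16], [-7, -3, -2]] · [[1/6, -5/3, -7/6], [-1/6, 20/3, 31/6], [1/6, -8/3, -13/6]] = [[1, 1, 5], [-1, -3, -3]].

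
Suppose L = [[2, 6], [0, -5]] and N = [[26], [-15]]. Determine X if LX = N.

X = [[4], [3]]

Since L multiplies X on the left, X = L⁻¹N.
L has determinant -10; L⁻¹ = [[1/2, 3/5], [0, -1/5]].
X = L⁻¹N = [[1/2, 3/5], [0, -1/5]] · [[26], [-15]] = [[4], [3]].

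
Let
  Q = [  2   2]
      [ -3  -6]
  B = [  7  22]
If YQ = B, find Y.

Y = [[-4, -5]]

Right-multiplying both sides by Q⁻¹ gives Y = BQ⁻¹.
Q has determinant -6; Q⁻¹ = [[1, 1/3], [-1/2, -1/3]].
Y = BQ⁻¹ = [[7, 22]] · [[1, 1/3], [-1/2, -1/3]] = [[-4, -5]].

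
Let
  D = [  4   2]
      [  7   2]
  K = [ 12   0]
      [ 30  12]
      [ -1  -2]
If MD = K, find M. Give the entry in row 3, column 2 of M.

D is on the right of M, so right-multiply by D⁻¹: M = KD⁻¹.
det D = -6, so D⁻¹ = [[-1/3, 1/3], [7/6, -2/3]].
M = KD⁻¹ = [[12, 0], [30, 12], [-1, -2]] · [[-1/3, 1/3], [7/6, -2/3]] = [[-4, 4], [4, 2], [-2, 1]].

1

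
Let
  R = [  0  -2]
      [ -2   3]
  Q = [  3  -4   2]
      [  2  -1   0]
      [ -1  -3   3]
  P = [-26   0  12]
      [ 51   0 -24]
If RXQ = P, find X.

Isolating X: multiply by R⁻¹ from the left and Q⁻¹ from the right, so X = R⁻¹PQ⁻¹.
det R = -4; the adjugate gives R⁻¹ = [[-3/4, -1/2], [-1/2, 0]].
det Q = 1, so Q⁻¹ = [[-3, 6, 2], [-6, 11, 4], [-7, 13, 5]].
R⁻¹P = [[-6, 0, 3], [13, 0, -6]].
X = (R⁻¹P)Q⁻¹ = [[-3, 3, 3], [3, 0, -4]].

X = [[-3, 3, 3], [3, 0, -4]]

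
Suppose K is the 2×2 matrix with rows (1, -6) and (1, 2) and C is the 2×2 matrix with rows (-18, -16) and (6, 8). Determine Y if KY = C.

K is on the left of Y, so left-multiply by K⁻¹: Y = K⁻¹C.
K has determinant 8; K⁻¹ = [[1/4, 3/4], [-1/8, 1/8]].
Y = K⁻¹C = [[1/4, 3/4], [-1/8, 1/8]] · [[-18, -16], [6, 8]] = [[0, 2], [3, 3]].

Y = [[0, 2], [3, 3]]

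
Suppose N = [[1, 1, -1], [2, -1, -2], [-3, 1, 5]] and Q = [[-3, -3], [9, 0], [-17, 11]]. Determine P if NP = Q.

P = [[-1, 4], [-5, -2], [-3, 5]]

N is on the left of P, so left-multiply by N⁻¹: P = N⁻¹Q.
det N = -6, so N⁻¹ = [[1/2, 1, 1/2], [2/3, -1/3, 0], [1/6, 2/3, 1/2]].
P = N⁻¹Q = [[1/2, 1, 1/2], [2/3, -1/3, 0], [1/6, 2/3, 1/2]] · [[-3, -3], [9, 0], [-17, 11]] = [[-1, 4], [-5, -2], [-3, 5]].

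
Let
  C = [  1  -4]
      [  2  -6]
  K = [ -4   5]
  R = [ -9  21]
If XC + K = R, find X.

XC = R − K = [[-5, 16]].
Since C sits to the right of X, X = (R − K)C⁻¹.
det C = 2; the adjugate gives C⁻¹ = [[-3, 2], [-1, 1/2]].
X = (R − K)C⁻¹ = [[-1, -2]].

X = [[-1, -2]]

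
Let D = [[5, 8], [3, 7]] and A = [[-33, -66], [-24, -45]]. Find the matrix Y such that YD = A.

D is on the right of Y, so right-multiply by D⁻¹: Y = AD⁻¹.
det D = 11; the adjugate gives D⁻¹ = [[7/11, -8/11], [-3/11, 5/11]].
Y = AD⁻¹ = [[-33, -66], [-24, -45]] · [[7/11, -8/11], [-3/11, 5/11]] = [[-3, -6], [-3, -3]].

Y = [[-3, -6], [-3, -3]]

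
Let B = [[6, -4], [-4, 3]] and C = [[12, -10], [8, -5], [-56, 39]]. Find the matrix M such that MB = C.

M = [[-2, -6], [2, 1], [-6, 5]]

Right-multiplying both sides by B⁻¹ gives M = CB⁻¹.
det B = 2; the adjugate gives B⁻¹ = [[3/2, 2], [2, 3]].
M = CB⁻¹ = [[12, -10], [8, -5], [-56, 39]] · [[3/2, 2], [2, 3]] = [[-2, -6], [2, 1], [-6, 5]].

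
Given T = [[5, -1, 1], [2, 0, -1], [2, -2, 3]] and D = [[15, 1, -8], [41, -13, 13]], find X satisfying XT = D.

T is on the right of X, so right-multiply by T⁻¹: X = DT⁻¹.
det T = -6, so T⁻¹ = [[1/3, -1/6, -1/6], [4/3, -13/6, -7/6], [2/3, -4/3, -1/3]].
X = DT⁻¹ = [[15, 1, -8], [41, -13, 13]] · [[1/3, -1/6, -1/6], [4/3, -13/6, -7/6], [2/3, -4/3, -1/3]] = [[1, 6, -1], [5, 4, 4]].

X = [[1, 6, -1], [5, 4, 4]]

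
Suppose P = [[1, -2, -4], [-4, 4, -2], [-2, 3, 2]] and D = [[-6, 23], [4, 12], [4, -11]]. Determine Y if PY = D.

Y = [[-6, 1], [-4, 1], [2, -6]]

P is on the left of Y, so left-multiply by P⁻¹: Y = P⁻¹D.
det P = 6; the adjugate gives P⁻¹ = [[7/3, -4/3, 10/3], [2, -1, 3], [-2/3, 1/6, -2/3]].
Y = P⁻¹D = [[7/3, -4/3, 10/3], [2, -1, 3], [-2/3, 1/6, -2/3]] · [[-6, 23], [4, 12], [4, -11]] = [[-6, 1], [-4, 1], [2, -6]].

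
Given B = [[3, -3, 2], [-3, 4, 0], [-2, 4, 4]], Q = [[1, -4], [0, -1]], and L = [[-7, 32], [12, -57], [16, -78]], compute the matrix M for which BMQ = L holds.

M = [[0, 1], [3, 3], [1, 1]]

M = B⁻¹LQ⁻¹ (apply B⁻¹ on the left and Q⁻¹ on the right).
B has determinant 4; B⁻¹ = [[4, 5, -2], [3, 4, -3/2], [-1, -3/2, 3/4]].
Q has determinant -1; Q⁻¹ = [[1, -4], [0, -1]].
B⁻¹L = [[0, -1], [3, -15], [1, -5]].
M = (B⁻¹L)Q⁻¹ = [[0, 1], [3, 3], [1, 1]].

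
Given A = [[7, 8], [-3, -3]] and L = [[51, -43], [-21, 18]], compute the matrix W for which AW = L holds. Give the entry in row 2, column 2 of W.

-1

Since A multiplies W on the left, W = A⁻¹L.
A has determinant 3; A⁻¹ = [[-1, -8/3], [1, 7/3]].
W = A⁻¹L = [[-1, -8/3], [1, 7/3]] · [[51, -43], [-21, 18]] = [[5, -5], [2, -1]].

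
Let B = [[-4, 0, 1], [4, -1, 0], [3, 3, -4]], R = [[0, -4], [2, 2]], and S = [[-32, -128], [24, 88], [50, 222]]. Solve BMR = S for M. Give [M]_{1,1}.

M = B⁻¹SR⁻¹ (apply B⁻¹ on the left and R⁻¹ on the right).
B has determinant -1; B⁻¹ = [[-4, -3, -1], [-16, -13, -4], [-15, -12, -4]].
det R = 8, so R⁻¹ = [[1/4, 1/2], [-1/4, 0]].
B⁻¹S = [[6, 26], [0, 16], [-8, -24]].
M = (B⁻¹S)R⁻¹ = [[-5, 3], [-4, 0], [4, -4]].

-5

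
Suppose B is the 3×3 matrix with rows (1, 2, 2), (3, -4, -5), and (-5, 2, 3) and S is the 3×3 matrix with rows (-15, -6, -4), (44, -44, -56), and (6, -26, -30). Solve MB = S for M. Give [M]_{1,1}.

Since B sits to the right of M, M = SB⁻¹.
det B = 2; the adjugate gives B⁻¹ = [[-1, -1, -1], [8, 13/2, 11/2], [-7, -6, -5]].
M = SB⁻¹ = [[-15, -6, -4], [44, -44, -56], [6, -26, -30]] · [[-1, -1, -1], [8, 13/2, 11/2], [-7, -6, -5]] = [[-5, 0, 2], [-4, 6, -6], [-4, 5, 1]].

-5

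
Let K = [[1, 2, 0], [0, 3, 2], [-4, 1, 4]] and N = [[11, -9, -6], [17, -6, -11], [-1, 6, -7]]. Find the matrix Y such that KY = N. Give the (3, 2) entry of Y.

6

Since K multiplies Y on the left, Y = K⁻¹N.
det K = -6, so K⁻¹ = [[-5/3, 4/3, -2/3], [4/3, -2/3, 1/3], [-2, 3/2, -1/2]].
Y = K⁻¹N = [[-5/3, 4/3, -2/3], [4/3, -2/3, 1/3], [-2, 3/2, -1/2]] · [[11, -9, -6], [17, -6, -11], [-1, 6, -7]] = [[5, 3, 0], [3, -6, -3], [4, 6, -1]].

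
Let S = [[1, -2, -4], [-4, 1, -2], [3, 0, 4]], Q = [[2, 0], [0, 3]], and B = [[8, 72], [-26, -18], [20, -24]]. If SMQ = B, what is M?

M = [[2, 4], [-3, 0], [1, -5]]

Isolating M: multiply by S⁻¹ from the left and Q⁻¹ from the right, so M = S⁻¹BQ⁻¹.
S has determinant -4; S⁻¹ = [[-1, -2, -2], [-5/2, -4, -9/2], [3/4, 3/2, 7/4]].
det Q = 6; the adjugate gives Q⁻¹ = [[1/2, 0], [0, 1/3]].
S⁻¹B = [[4, 12], [-6, 0], [2, -15]].
M = (S⁻¹B)Q⁻¹ = [[2, 4], [-3, 0], [1, -5]].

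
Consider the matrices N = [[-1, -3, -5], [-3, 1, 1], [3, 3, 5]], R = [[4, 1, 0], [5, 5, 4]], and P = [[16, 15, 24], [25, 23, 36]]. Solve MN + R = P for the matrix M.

M = [[-3, -1, 2], [-5, -3, 2]]

MN = P − R = [[12, 14, 24], [20, 18, 32]].
N is on the right of M, so right-multiply by N⁻¹: M = (P − R)N⁻¹.
det N = 4; the adjugate gives N⁻¹ = [[1/2, 0, 1/2], [9/2, 5/2, 4], [-3, -3/2, -5/2]].
M = (P − R)N⁻¹ = [[-3, -1, 2], [-5, -3, 2]].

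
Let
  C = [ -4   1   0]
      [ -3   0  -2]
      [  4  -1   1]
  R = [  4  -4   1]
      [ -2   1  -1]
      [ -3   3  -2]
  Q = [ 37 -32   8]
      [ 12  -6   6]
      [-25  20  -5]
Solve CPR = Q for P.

Left-multiply by C⁻¹ and right-multiply by R⁻¹: P = C⁻¹QR⁻¹.
C has determinant 3; C⁻¹ = [[-2/3, -1/3, -2/3], [-5/3, -4/3, -8/3], [1, 0, 1]].
det R = 5, so R⁻¹ = [[1/5, -1, 3/5], [-1/5, -1, 2/5], [-3/5, 0, -4/5]].
C⁻¹Q = [[-12, 10, -4], [-11, 8, -8], [12, -12, 3]].
P = (C⁻¹Q)R⁻¹ = [[-2, 2, 0], [1, 3, 3], [3, 0, 0]].

P = [[-2, 2, 0], [1, 3, 3], [3, 0, 0]]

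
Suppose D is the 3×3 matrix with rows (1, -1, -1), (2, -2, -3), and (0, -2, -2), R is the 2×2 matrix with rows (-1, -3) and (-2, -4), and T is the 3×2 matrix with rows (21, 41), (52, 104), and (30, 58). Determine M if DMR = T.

M = [[0, -3], [-3, 4], [2, 4]]

Left-multiply by D⁻¹ and right-multiply by R⁻¹: M = D⁻¹TR⁻¹.
det D = -2; the adjugate gives D⁻¹ = [[1, 0, -1/2], [-2, 1, -1/2], [2, -1, 0]].
det R = -2, so R⁻¹ = [[2, -3/2], [-1, 1/2]].
D⁻¹T = [[6, 12], [-5, -7], [-10, -22]].
M = (D⁻¹T)R⁻¹ = [[0, -3], [-3, 4], [2, 4]].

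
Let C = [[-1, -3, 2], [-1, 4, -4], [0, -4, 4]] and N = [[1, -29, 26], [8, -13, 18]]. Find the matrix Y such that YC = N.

C is on the right of Y, so right-multiply by C⁻¹: Y = NC⁻¹.
det C = -4, so C⁻¹ = [[0, -1, -1], [-1, 1, 3/2], [-1, 1, 7/4]].
Y = NC⁻¹ = [[1, -29, 26], [8, -13, 18]] · [[0, -1, -1], [-1, 1, 3/2], [-1, 1, 7/4]] = [[3, -4, 1], [-5, -3, 4]].

Y = [[3, -4, 1], [-5, -3, 4]]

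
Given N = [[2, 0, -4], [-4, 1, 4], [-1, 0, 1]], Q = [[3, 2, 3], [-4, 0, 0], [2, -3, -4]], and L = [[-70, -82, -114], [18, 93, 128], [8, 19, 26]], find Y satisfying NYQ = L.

Y = [[3, -2, 1], [4, 5, -3], [5, -5, -4]]

Y = N⁻¹LQ⁻¹ (apply N⁻¹ on the left and Q⁻¹ on the right).
det N = -2, so N⁻¹ = [[-1/2, 0, -2], [0, 1, -4], [-1/2, 0, -1]].
Q has determinant 4; Q⁻¹ = [[0, -1/4, 0], [-4, -9/2, -3], [3, 13/4, 2]].
N⁻¹L = [[19, 3, 5], [-14, 17, 24], [27, 22, 31]].
Y = (N⁻¹L)Q⁻¹ = [[3, -2, 1], [4, 5, -3], [5, -5, -4]].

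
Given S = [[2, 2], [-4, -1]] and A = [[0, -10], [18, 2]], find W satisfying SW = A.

W = [[-6, 1], [6, -6]]

Left-multiplying both sides by S⁻¹ gives W = S⁻¹A.
S has determinant 6; S⁻¹ = [[-1/6, -1/3], [2/3, 1/3]].
W = S⁻¹A = [[-1/6, -1/3], [2/3, 1/3]] · [[0, -10], [18, 2]] = [[-6, 1], [6, -6]].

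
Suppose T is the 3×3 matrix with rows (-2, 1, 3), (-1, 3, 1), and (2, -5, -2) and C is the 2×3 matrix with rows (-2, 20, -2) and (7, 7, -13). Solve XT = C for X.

T is on the right of X, so right-multiply by T⁻¹: X = CT⁻¹.
det T = -1; the adjugate gives T⁻¹ = [[1, 13, 8], [0, 2, 1], [1, 8, 5]].
X = CT⁻¹ = [[-2, 20, -2], [7, 7, -13]] · [[1, 13, 8], [0, 2, 1], [1, 8, 5]] = [[-4, -2, -6], [-6, 1, -2]].

X = [[-4, -2, -6], [-6, 1, -2]]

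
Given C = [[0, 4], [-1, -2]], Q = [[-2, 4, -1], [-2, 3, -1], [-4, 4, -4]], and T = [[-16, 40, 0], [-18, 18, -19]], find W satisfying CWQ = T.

W = C⁻¹TQ⁻¹ (apply C⁻¹ on the left and Q⁻¹ on the right).
det C = 4; the adjugate gives C⁻¹ = [[-1/2, -1], [1/4, 0]].
det Q = -4; the adjugate gives Q⁻¹ = [[2, -3, 1/4], [1, -1, 0], [-1, 2, -1/2]].
C⁻¹T = [[26, -38, 19], [-4, 10, 0]].
W = (C⁻¹T)Q⁻¹ = [[-5, -2, -3], [2, 2, -1]].

W = [[-5, -2, -3], [2, 2, -1]]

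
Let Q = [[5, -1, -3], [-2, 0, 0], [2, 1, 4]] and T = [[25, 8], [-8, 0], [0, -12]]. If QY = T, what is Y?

Q is on the left of Y, so left-multiply by Q⁻¹: Y = Q⁻¹T.
det Q = -2; the adjugate gives Q⁻¹ = [[0, -1/2, 0], [-4, -13, -3], [1, 7/2, 1]].
Y = Q⁻¹T = [[0, -1/2, 0], [-4, -13, -3], [1, 7/2, 1]] · [[25, 8], [-8, 0], [0, -12]] = [[4, 0], [4, 4], [-3, -4]].

Y = [[4, 0], [4, 4], [-3, -4]]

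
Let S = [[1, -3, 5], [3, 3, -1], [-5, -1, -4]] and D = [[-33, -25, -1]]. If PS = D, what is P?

P = [[2, -5, 4]]

S is on the right of P, so right-multiply by S⁻¹: P = DS⁻¹.
det S = -4; the adjugate gives S⁻¹ = [[13/4, 17/4, 3], [-17/4, -21/4, -4], [-3, -4, -3]].
P = DS⁻¹ = [[-33, -25, -1]] · [[13/4, 17/4, 3], [-17/4, -21/4, -4], [-3, -4, -3]] = [[2, -5, 4]].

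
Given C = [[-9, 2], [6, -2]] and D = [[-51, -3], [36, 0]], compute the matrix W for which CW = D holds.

Since C multiplies W on the left, W = C⁻¹D.
det C = 6, so C⁻¹ = [[-1/3, -1/3], [-1, -3/2]].
W = C⁻¹D = [[-1/3, -1/3], [-1, -3/2]] · [[-51, -3], [36, 0]] = [[5, 1], [-3, 3]].

W = [[5, 1], [-3, 3]]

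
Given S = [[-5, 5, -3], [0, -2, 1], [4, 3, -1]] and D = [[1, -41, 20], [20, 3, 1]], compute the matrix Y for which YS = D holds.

Y = [[-5, -1, -6], [0, 6, 5]]

Right-multiplying both sides by S⁻¹ gives Y = DS⁻¹.
S has determinant 1; S⁻¹ = [[-1, -4, -1], [4, 17, 5], [8, 35, 10]].
Y = DS⁻¹ = [[1, -41, 20], [20, 3, 1]] · [[-1, -4, -1], [4, 17, 5], [8, 35, 10]] = [[-5, -1, -6], [0, 6, 5]].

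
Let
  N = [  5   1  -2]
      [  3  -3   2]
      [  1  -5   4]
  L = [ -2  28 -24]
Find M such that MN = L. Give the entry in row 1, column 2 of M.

N is on the right of M, so right-multiply by N⁻¹: M = LN⁻¹.
det N = 4; the adjugate gives N⁻¹ = [[-1/2, 3/2, -1], [-5/2, 11/2, -4], [-3, 13/2, -9/2]].
M = LN⁻¹ = [[-2, 28, -24]] · [[-1/2, 3/2, -1], [-5/2, 11/2, -4], [-3, 13/2, -9/2]] = [[3, -5, -2]].

-5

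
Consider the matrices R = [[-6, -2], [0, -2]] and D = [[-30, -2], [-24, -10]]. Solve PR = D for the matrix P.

P = [[5, -4], [4, 1]]

Since R sits to the right of P, P = DR⁻¹.
R has determinant 12; R⁻¹ = [[-1/6, 1/6], [0, -1/2]].
P = DR⁻¹ = [[-30, -2], [-24, -10]] · [[-1/6, 1/6], [0, -1/2]] = [[5, -4], [4, 1]].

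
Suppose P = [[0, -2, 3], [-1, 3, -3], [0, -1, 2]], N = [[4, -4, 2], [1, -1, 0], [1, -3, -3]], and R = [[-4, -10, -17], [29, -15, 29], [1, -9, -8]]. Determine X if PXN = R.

Isolating X: multiply by P⁻¹ from the left and N⁻¹ from the right, so X = P⁻¹RN⁻¹.
det P = -1, so P⁻¹ = [[-3, -1, 3], [-2, 0, 3], [-1, 0, 2]].
det N = -4; the adjugate gives N⁻¹ = [[-3/4, 9/2, -1/2], [-3/4, 7/2, -1/2], [1/2, -2, 0]].
P⁻¹R = [[-14, 18, -2], [11, -7, 10], [6, -8, 1]].
X = (P⁻¹R)N⁻¹ = [[-4, 4, -2], [2, 5, -2], [2, -3, 1]].

X = [[-4, 4, -2], [2, 5, -2], [2, -3, 1]]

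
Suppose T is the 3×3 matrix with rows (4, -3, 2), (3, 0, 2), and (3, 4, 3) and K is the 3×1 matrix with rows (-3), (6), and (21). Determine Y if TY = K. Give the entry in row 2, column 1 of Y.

3

Since T multiplies Y on the left, Y = T⁻¹K.
det T = 1; the adjugate gives T⁻¹ = [[-8, 17, -6], [-3, 6, -2], [12, -25, 9]].
Y = T⁻¹K = [[-8, 17, -6], [-3, 6, -2], [12, -25, 9]] · [[-3], [6], [21]] = [[0], [3], [3]].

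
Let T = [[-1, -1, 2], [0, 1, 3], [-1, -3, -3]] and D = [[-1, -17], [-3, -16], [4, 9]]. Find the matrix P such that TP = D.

P = [[-1, 3], [0, 2], [-1, -6]]

Left-multiplying both sides by T⁻¹ gives P = T⁻¹D.
T has determinant -1; T⁻¹ = [[-6, 9, 5], [3, -5, -3], [-1, 2, 1]].
P = T⁻¹D = [[-6, 9, 5], [3, -5, -3], [-1, 2, 1]] · [[-1, -17], [-3, -16], [4, 9]] = [[-1, 3], [0, 2], [-1, -6]].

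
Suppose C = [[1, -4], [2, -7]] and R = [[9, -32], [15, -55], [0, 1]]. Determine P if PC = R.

P = [[1, 4], [5, 5], [-2, 1]]

Right-multiplying both sides by C⁻¹ gives P = RC⁻¹.
det C = 1; the adjugate gives C⁻¹ = [[-7, 4], [-2, 1]].
P = RC⁻¹ = [[9, -32], [15, -55], [0, 1]] · [[-7, 4], [-2, 1]] = [[1, 4], [5, 5], [-2, 1]].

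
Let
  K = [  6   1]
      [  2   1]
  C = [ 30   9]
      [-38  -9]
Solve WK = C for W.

Right-multiplying both sides by K⁻¹ gives W = CK⁻¹.
K has determinant 4; K⁻¹ = [[1/4, -1/4], [-1/2, 3/2]].
W = CK⁻¹ = [[30, 9], [-38, -9]] · [[1/4, -1/4], [-1/2, 3/2]] = [[3, 6], [-5, -4]].

W = [[3, 6], [-5, -4]]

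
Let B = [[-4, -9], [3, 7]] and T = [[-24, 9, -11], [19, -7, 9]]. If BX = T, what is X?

X = [[-3, 0, -4], [4, -1, 3]]

Left-multiplying both sides by B⁻¹ gives X = B⁻¹T.
det B = -1; the adjugate gives B⁻¹ = [[-7, -9], [3, 4]].
X = B⁻¹T = [[-7, -9], [3, 4]] · [[-24, 9, -11], [19, -7, 9]] = [[-3, 0, -4], [4, -1, 3]].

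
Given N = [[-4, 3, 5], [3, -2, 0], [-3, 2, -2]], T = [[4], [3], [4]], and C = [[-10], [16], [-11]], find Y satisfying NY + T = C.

Y = [[1], [-5], [1]]

NY = C − T = [[-14], [13], [-15]].
Left-multiplying both sides by N⁻¹ gives Y = N⁻¹(C − T).
det N = 2; the adjugate gives N⁻¹ = [[2, 8, 5], [3, 23/2, 15/2], [0, -1/2, -1/2]].
Y = N⁻¹(C − T) = [[1], [-5], [1]].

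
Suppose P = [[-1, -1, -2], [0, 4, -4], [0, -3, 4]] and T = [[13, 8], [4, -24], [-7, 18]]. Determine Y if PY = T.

Since P multiplies Y on the left, Y = P⁻¹T.
det P = -4; the adjugate gives P⁻¹ = [[-1, -5/2, -3], [0, 1, 1], [0, 3/4, 1]].
Y = P⁻¹T = [[-1, -5/2, -3], [0, 1, 1], [0, 3/4, 1]] · [[13, 8], [4, -24], [-7, 18]] = [[-2, -2], [-3, -6], [-4, 0]].

Y = [[-2, -2], [-3, -6], [-4, 0]]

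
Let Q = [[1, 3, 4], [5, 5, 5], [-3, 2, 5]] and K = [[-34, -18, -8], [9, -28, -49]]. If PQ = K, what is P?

Since Q sits to the right of P, P = KQ⁻¹.
det Q = -5; the adjugate gives Q⁻¹ = [[-3, 7/5, 1], [8, -17/5, -3], [-5, 11/5, 2]].
P = KQ⁻¹ = [[-34, -18, -8], [9, -28, -49]] · [[-3, 7/5, 1], [8, -17/5, -3], [-5, 11/5, 2]] = [[-2, -4, 4], [-6, 0, -5]].

P = [[-2, -4, 4], [-6, 0, -5]]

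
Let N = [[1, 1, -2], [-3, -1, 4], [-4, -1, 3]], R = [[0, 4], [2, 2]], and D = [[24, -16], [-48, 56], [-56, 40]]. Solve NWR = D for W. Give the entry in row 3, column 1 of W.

W = N⁻¹DR⁻¹ (apply N⁻¹ on the left and R⁻¹ on the right).
det N = -4; the adjugate gives N⁻¹ = [[-1/4, 1/4, -1/2], [7/4, 5/4, -1/2], [1/4, 3/4, -1/2]].
det R = -8, so R⁻¹ = [[-1/4, 1/2], [1/4, 0]].
N⁻¹D = [[10, -2], [10, 22], [-2, 18]].
W = (N⁻¹D)R⁻¹ = [[-3, 5], [3, 5], [5, -1]].

5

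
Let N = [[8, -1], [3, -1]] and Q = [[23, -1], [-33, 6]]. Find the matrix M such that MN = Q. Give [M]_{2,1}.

Right-multiplying both sides by N⁻¹ gives M = QN⁻¹.
det N = -5, so N⁻¹ = [[1/5, -1/5], [3/5, -8/5]].
M = QN⁻¹ = [[23, -1], [-33, 6]] · [[1/5, -1/5], [3/5, -8/5]] = [[4, -3], [-3, -3]].

-3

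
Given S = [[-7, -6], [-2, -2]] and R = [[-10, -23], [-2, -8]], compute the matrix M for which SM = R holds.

Left-multiplying both sides by S⁻¹ gives M = S⁻¹R.
det S = 2; the adjugate gives S⁻¹ = [[-1, 3], [1, -7/2]].
M = S⁻¹R = [[-1, 3], [1, -7/2]] · [[-10, -23], [-2, -8]] = [[4, -1], [-3, 5]].

M = [[4, -1], [-3, 5]]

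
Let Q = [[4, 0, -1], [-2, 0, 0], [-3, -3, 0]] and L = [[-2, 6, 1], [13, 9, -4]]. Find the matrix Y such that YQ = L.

Right-multiplying both sides by Q⁻¹ gives Y = LQ⁻¹.
det Q = -6, so Q⁻¹ = [[0, -1/2, 0], [0, 1/2, -1/3], [-1, -2, 0]].
Y = LQ⁻¹ = [[-2, 6, 1], [13, 9, -4]] · [[0, -1/2, 0], [0, 1/2, -1/3], [-1, -2, 0]] = [[-1, 2, -2], [4, 6, -3]].

Y = [[-1, 2, -2], [4, 6, -3]]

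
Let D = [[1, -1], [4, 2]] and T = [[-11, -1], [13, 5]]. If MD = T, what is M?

M = [[-3, -2], [1, 3]]

Since D sits to the right of M, M = TD⁻¹.
D has determinant 6; D⁻¹ = [[1/3, 1/6], [-2/3, 1/6]].
M = TD⁻¹ = [[-11, -1], [13, 5]] · [[1/3, 1/6], [-2/3, 1/6]] = [[-3, -2], [1, 3]].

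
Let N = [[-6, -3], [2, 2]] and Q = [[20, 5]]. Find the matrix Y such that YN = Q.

Y = [[-5, -5]]

Right-multiplying both sides by N⁻¹ gives Y = QN⁻¹.
N has determinant -6; N⁻¹ = [[-1/3, -1/2], [1/3, 1]].
Y = QN⁻¹ = [[20, 5]] · [[-1/3, -1/2], [1/3, 1]] = [[-5, -5]].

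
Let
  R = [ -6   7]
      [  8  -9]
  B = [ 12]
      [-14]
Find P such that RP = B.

P = [[5], [6]]

Since R multiplies P on the left, P = R⁻¹B.
det R = -2, so R⁻¹ = [[9/2, 7/2], [4, 3]].
P = R⁻¹B = [[9/2, 7/2], [4, 3]] · [[12], [-14]] = [[5], [6]].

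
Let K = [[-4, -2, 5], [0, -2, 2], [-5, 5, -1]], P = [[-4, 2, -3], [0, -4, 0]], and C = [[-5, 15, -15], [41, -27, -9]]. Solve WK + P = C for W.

W = [[-1, -3, 1], [-4, 3, -5]]

WK = C − P = [[-1, 13, -12], [41, -23, -9]].
Right-multiplying both sides by K⁻¹ gives W = (C − P)K⁻¹.
det K = 2; the adjugate gives K⁻¹ = [[-4, 23/2, 3], [-5, 29/2, 4], [-5, 15, 4]].
W = (C − P)K⁻¹ = [[-1, -3, 1], [-4, 3, -5]].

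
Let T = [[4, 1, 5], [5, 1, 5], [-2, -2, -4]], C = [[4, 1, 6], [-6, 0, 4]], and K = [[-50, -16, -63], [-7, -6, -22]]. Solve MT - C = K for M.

M = [[-5, -4, 3], [-1, -1, 2]]

MT = K + C = [[-46, -15, -57], [-13, -6, -18]].
Right-multiplying both sides by T⁻¹ gives M = (K + C)T⁻¹.
det T = -6; the adjugate gives T⁻¹ = [[-1, 1, 0], [-5/3, 1, -5/6], [4/3, -1, 1/6]].
M = (K + C)T⁻¹ = [[-5, -4, 3], [-1, -1, 2]].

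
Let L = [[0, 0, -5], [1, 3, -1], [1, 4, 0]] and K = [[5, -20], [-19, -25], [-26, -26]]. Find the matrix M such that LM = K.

Since L multiplies M on the left, M = L⁻¹K.
L has determinant -5; L⁻¹ = [[-4/5, 4, -3], [1/5, -1, 1], [-1/5, 0, 0]].
M = L⁻¹K = [[-4/5, 4, -3], [1/5, -1, 1], [-1/5, 0, 0]] · [[5, -20], [-19, -25], [-26, -26]] = [[-2, -6], [-6, -5], [-1, 4]].

M = [[-2, -6], [-6, -5], [-1, 4]]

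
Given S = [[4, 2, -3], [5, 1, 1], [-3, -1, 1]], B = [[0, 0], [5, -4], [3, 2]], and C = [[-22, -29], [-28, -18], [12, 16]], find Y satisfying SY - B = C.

Y = [[-4, -5], [-3, 0], [0, 3]]

SY = C + B = [[-22, -29], [-23, -22], [15, 18]].
Since S multiplies Y on the left, Y = S⁻¹(C + B).
det S = -2, so S⁻¹ = [[-1, -1/2, -5/2], [4, 5/2, 19/2], [1, 1, 3]].
Y = S⁻¹(C + B) = [[-4, -5], [-3, 0], [0, 3]].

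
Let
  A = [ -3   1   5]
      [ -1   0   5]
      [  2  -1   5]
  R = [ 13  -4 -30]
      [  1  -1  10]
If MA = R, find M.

M = [[-5, 0, -1], [0, 1, 1]]

Since A sits to the right of M, M = RA⁻¹.
det A = 5; the adjugate gives A⁻¹ = [[1, -2, 1], [3, -5, 2], [1/5, -1/5, 1/5]].
M = RA⁻¹ = [[13, -4, -30], [1, -1, 10]] · [[1, -2, 1], [3, -5, 2], [1/5, -1/5, 1/5]] = [[-5, 0, -1], [0, 1, 1]].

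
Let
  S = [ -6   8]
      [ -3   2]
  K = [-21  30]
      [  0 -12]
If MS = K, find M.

M = [[4, -1], [-3, 6]]

S is on the right of M, so right-multiply by S⁻¹: M = KS⁻¹.
S has determinant 12; S⁻¹ = [[1/6, -2/3], [1/4, -1/2]].
M = KS⁻¹ = [[-21, 30], [0, -12]] · [[1/6, -2/3], [1/4, -1/2]] = [[4, -1], [-3, 6]].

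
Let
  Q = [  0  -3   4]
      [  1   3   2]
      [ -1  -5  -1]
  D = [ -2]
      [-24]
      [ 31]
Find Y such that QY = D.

Left-multiplying both sides by Q⁻¹ gives Y = Q⁻¹D.
det Q = -5, so Q⁻¹ = [[-7/5, 23/5, 18/5], [1/5, -4/5, -4/5], [2/5, -3/5, -3/5]].
Y = Q⁻¹D = [[-7/5, 23/5, 18/5], [1/5, -4/5, -4/5], [2/5, -3/5, -3/5]] · [[-2], [-24], [31]] = [[4], [-6], [-5]].

Y = [[4], [-6], [-5]]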